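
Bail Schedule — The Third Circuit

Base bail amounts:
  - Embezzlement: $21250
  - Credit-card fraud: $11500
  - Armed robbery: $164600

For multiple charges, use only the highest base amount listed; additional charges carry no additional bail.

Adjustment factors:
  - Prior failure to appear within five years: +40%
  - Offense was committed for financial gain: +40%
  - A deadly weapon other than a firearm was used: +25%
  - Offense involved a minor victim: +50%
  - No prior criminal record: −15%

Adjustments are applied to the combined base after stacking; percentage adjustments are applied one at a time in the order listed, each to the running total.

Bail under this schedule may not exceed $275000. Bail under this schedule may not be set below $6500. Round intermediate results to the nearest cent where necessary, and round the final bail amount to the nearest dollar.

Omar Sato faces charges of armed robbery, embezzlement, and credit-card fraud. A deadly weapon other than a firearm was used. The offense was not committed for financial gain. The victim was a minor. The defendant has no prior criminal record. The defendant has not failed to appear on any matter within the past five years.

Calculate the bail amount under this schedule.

$262331

Base amounts from the schedule: armed robbery $164600; embezzlement $21250; credit-card fraud $11500.
Stacking rule: use the highest base only. Highest is armed robbery at $164600. Combined base = $164600.
A deadly weapon other than a firearm was used (+25%): $164600 × 1.25 = $205750.
Offense involved a minor victim (+50%): $205750 × 1.5 = $308625.
No prior criminal record (−15%): $308625 × 0.85 = $262331.25.
$262331.25 is within the $275000 maximum.
$262331.25 is at or above the $6500 minimum.
Rounded to the nearest dollar: $262331.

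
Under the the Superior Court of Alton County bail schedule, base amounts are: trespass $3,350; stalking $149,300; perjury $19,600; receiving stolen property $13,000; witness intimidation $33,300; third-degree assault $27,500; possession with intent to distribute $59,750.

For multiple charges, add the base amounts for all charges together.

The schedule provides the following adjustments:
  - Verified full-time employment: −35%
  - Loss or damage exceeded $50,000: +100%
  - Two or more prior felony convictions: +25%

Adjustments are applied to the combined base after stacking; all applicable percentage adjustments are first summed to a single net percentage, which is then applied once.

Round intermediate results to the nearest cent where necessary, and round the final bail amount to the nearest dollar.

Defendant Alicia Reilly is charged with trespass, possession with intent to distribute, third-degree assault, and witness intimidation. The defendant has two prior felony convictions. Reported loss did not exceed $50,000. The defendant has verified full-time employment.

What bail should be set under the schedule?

$111,510

Base amounts from the schedule: trespass $3,350; possession with intent to distribute $59,750; third-degree assault $27,500; witness intimidation $33,300.
Stacking rule: sum of all bases. $3,350 + $59,750 + $27,500 + $33,300 = $123,900.
Net percentage adjustment: −35% +25% = −10%. $123,900 × 0.9 = $111,510.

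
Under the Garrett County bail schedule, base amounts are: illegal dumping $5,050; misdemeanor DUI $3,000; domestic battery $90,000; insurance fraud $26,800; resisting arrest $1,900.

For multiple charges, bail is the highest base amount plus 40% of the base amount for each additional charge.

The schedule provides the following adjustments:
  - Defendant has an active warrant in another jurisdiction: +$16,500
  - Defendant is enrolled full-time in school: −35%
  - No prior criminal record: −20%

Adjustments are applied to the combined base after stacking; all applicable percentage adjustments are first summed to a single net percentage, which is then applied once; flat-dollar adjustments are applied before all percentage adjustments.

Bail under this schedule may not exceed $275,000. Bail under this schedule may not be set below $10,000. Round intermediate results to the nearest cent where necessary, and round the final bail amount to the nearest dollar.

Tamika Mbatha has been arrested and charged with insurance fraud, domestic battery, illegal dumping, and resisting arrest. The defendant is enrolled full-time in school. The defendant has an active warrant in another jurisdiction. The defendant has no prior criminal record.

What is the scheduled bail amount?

$54,000

Base amounts from the schedule: insurance fraud $26,800; domestic battery $90,000; illegal dumping $5,050; resisting arrest $1,900.
Stacking rule: highest base plus 40% of each additional charge. Highest is domestic battery at $90,000. Additional: $26,800 × 40% = $10,720; $5,050 × 40% = $2,020; $1,900 × 40% = $760. Combined base = $90,000 + $13,500 = $103,500.
Defendant has an active warrant in another jurisdiction (+$16,500 flat): $103,500 + $16,500 = $120,000.
Net percentage adjustment: −35% −20% = −55%. $120,000 × 0.45 = $54,000.
$54,000 is within the $275,000 maximum.
$54,000 is at or above the $10,000 minimum.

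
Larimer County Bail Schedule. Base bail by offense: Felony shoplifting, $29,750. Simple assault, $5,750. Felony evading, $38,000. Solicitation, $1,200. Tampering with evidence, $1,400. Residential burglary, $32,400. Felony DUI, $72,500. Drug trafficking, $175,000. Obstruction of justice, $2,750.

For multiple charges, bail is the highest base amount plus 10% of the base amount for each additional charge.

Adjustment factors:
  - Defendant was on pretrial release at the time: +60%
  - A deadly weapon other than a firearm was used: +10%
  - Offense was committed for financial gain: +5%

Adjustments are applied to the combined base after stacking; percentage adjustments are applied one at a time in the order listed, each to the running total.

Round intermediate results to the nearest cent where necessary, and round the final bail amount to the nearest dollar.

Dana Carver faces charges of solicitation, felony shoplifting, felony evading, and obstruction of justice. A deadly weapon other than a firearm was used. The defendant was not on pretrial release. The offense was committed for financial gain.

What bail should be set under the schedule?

$47,782

Base amounts from the schedule: solicitation $1,200; felony shoplifting $29,750; felony evading $38,000; obstruction of justice $2,750.
Stacking rule: highest base plus 10% of each additional charge. Highest is felony evading at $38,000. Additional: $1,200 × 10% = $120; $29,750 × 10% = $2,975; $2,750 × 10% = $275. Combined base = $38,000 + $3,370 = $41,370.
A deadly weapon other than a firearm was used (+10%): $41,370 × 1.1 = $45,507.
Offense was committed for financial gain (+5%): $45,507 × 1.05 = $47,782.35.
Rounded to the nearest dollar: $47,782.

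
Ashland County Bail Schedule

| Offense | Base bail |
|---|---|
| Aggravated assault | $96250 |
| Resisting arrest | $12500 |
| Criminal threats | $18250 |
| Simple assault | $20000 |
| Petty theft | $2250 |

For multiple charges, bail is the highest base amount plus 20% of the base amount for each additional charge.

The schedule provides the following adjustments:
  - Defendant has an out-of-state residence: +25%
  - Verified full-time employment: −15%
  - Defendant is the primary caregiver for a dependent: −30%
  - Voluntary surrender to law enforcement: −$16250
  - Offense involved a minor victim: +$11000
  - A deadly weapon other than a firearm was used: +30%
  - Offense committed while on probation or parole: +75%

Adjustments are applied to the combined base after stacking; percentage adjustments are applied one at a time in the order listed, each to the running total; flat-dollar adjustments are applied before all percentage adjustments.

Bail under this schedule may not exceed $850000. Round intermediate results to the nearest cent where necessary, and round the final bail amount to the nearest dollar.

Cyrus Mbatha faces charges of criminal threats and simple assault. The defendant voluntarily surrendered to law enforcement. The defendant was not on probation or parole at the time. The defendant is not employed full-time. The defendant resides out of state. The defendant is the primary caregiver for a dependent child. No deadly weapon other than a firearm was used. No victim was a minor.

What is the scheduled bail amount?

$6475

Base amounts from the schedule: criminal threats $18250; simple assault $20000.
Stacking rule: highest base plus 20% of each additional charge. Highest is simple assault at $20000. Additional: $18250 × 20% = $3650. Combined base = $20000 + $3650 = $23650.
Voluntary surrender to law enforcement (−$16250 flat): $23650 − $16250 = $7400.
Defendant has an out-of-state residence (+25%): $7400 × 1.25 = $9250.
Defendant is the primary caregiver for a dependent (−30%): $9250 × 0.7 = $6475.
$6475 is within the $850000 maximum.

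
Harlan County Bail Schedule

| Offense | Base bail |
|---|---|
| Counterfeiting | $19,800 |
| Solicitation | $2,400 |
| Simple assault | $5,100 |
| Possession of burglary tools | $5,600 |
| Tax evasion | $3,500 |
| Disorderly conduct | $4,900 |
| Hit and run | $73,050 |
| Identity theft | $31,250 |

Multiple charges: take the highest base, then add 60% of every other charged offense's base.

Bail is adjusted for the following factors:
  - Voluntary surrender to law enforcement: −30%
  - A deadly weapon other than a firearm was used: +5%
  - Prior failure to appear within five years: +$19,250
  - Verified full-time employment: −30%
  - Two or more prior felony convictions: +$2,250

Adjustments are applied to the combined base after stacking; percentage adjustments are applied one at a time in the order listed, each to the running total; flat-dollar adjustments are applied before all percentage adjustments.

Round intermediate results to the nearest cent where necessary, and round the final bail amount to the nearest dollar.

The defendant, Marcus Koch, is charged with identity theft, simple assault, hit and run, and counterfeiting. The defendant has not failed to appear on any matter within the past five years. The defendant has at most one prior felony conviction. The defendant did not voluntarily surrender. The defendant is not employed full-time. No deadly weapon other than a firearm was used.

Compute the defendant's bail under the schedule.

$106,740

Base amounts from the schedule: identity theft $31,250; simple assault $5,100; hit and run $73,050; counterfeiting $19,800.
Stacking rule: highest base plus 60% of each additional charge. Highest is hit and run at $73,050. Additional: $31,250 × 60% = $18,750; $5,100 × 60% = $3,060; $19,800 × 60% = $11,880. Combined base = $73,050 + $33,690 = $106,740.
No adjustment factors apply to this defendant.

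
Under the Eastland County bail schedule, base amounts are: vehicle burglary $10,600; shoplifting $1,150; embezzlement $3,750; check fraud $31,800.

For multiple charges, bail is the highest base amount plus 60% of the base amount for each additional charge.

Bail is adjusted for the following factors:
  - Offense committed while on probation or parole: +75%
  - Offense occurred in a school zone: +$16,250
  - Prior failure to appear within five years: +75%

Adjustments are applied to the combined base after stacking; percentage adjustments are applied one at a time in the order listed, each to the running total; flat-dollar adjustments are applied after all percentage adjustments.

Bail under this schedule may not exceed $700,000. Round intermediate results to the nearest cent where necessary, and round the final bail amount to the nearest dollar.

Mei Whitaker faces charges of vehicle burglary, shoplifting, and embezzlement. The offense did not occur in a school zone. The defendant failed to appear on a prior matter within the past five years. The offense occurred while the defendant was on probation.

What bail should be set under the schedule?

$41,466

Base amounts from the schedule: vehicle burglary $10,600; shoplifting $1,150; embezzlement $3,750.
Stacking rule: highest base plus 60% of each additional charge. Highest is vehicle burglary at $10,600. Additional: $1,150 × 60% = $690; $3,750 × 60% = $2,250. Combined base = $10,600 + $2,940 = $13,540.
Offense committed while on probation or parole (+75%): $13,540 × 1.75 = $23,695.
Prior failure to appear within five years (+75%): $23,695 × 1.75 = $41,466.25.
$41,466.25 is within the $700,000 maximum.
Rounded to the nearest dollar: $41,466.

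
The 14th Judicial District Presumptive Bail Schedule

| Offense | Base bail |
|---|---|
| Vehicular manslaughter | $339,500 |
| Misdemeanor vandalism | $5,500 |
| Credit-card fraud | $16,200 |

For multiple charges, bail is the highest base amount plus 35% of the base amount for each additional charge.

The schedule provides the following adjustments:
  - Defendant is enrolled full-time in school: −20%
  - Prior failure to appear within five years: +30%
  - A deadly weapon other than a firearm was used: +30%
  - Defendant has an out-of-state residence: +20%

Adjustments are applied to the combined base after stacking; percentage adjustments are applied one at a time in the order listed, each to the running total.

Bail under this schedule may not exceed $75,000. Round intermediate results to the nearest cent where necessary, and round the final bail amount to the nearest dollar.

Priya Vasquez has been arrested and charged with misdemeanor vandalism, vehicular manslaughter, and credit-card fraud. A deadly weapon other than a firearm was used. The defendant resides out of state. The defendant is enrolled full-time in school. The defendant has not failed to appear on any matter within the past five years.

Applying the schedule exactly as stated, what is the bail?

Base amounts from the schedule: misdemeanor vandalism $5,500; vehicular manslaughter $339,500; credit-card fraud $16,200.
Stacking rule: highest base plus 35% of each additional charge. Highest is vehicular manslaughter at $339,500. Additional: $5,500 × 35% = $1,925; $16,200 × 35% = $5,670. Combined base = $339,500 + $7,595 = $347,095.
Defendant is enrolled full-time in school (−20%): $347,095 × 0.8 = $277,676.
A deadly weapon other than a firearm was used (+30%): $277,676 × 1.3 = $360,978.80.
Defendant has an out-of-state residence (+20%): $360,978.80 × 1.2 = $433,174.56.
Result $433,174.56 exceeds the maximum of $75,000; bail is capped at $75,000.

$75,000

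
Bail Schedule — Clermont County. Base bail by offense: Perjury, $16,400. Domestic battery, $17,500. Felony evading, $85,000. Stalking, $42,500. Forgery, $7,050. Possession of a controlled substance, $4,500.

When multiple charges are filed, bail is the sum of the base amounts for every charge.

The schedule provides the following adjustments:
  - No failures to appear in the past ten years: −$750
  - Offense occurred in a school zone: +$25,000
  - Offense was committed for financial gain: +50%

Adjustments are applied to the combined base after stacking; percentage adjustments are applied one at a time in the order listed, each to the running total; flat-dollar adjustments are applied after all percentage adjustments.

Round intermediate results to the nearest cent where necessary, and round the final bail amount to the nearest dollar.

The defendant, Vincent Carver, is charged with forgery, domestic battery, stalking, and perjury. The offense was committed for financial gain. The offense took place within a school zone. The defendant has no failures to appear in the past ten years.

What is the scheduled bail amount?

Base amounts from the schedule: forgery $7,050; domestic battery $17,500; stalking $42,500; perjury $16,400.
Stacking rule: sum of all bases. $7,050 + $17,500 + $42,500 + $16,400 = $83,450.
Offense was committed for financial gain (+50%): $83,450 × 1.5 = $125,175.
No failures to appear in the past ten years (−$750 flat): $125,175 − $750 = $124,425.
Offense occurred in a school zone (+$25,000 flat): $124,425 + $25,000 = $149,425.

$149,425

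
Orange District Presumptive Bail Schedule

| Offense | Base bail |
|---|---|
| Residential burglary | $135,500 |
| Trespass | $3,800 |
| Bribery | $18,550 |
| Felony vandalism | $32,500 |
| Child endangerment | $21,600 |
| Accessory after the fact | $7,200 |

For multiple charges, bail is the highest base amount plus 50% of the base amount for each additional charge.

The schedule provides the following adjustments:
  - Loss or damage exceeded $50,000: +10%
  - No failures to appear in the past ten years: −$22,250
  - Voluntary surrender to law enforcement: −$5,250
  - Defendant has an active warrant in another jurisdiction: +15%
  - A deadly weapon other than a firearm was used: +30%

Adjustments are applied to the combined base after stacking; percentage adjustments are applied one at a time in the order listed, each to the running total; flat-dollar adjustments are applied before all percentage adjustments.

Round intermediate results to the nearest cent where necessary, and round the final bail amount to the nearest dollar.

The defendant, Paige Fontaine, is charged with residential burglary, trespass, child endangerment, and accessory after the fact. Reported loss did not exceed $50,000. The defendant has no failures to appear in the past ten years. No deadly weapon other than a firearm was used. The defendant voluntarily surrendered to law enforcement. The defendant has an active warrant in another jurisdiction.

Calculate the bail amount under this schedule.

Base amounts from the schedule: residential burglary $135,500; trespass $3,800; child endangerment $21,600; accessory after the fact $7,200.
Stacking rule: highest base plus 50% of each additional charge. Highest is residential burglary at $135,500. Additional: $3,800 × 50% = $1,900; $21,600 × 50% = $10,800; $7,200 × 50% = $3,600. Combined base = $135,500 + $16,300 = $151,800.
No failures to appear in the past ten years (−$22,250 flat): $151,800 − $22,250 = $129,550.
Voluntary surrender to law enforcement (−$5,250 flat): $129,550 − $5,250 = $124,300.
Defendant has an active warrant in another jurisdiction (+15%): $124,300 × 1.15 = $142,945.

$142,945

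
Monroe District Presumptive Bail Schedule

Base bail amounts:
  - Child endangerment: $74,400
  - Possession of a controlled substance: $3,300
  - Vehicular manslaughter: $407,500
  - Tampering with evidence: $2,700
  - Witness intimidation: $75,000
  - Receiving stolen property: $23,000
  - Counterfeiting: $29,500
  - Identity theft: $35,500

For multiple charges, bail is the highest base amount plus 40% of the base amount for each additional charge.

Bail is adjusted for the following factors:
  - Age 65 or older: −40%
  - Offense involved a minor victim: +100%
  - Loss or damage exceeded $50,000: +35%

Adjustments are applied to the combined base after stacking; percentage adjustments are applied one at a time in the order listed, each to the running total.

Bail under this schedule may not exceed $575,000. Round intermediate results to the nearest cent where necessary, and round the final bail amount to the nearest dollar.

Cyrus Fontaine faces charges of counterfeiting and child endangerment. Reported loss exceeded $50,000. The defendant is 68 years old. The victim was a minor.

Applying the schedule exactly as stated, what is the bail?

Base amounts from the schedule: counterfeiting $29,500; child endangerment $74,400.
Stacking rule: highest base plus 40% of each additional charge. Highest is child endangerment at $74,400. Additional: $29,500 × 40% = $11,800. Combined base = $74,400 + $11,800 = $86,200.
Age 65 or older (−40%): $86,200 × 0.6 = $51,720.
Offense involved a minor victim (+100%): $51,720 × 2 = $103,440.
Loss or damage exceeded $50,000 (+35%): $103,440 × 1.35 = $139,644.
$139,644 is within the $575,000 maximum.

$139,644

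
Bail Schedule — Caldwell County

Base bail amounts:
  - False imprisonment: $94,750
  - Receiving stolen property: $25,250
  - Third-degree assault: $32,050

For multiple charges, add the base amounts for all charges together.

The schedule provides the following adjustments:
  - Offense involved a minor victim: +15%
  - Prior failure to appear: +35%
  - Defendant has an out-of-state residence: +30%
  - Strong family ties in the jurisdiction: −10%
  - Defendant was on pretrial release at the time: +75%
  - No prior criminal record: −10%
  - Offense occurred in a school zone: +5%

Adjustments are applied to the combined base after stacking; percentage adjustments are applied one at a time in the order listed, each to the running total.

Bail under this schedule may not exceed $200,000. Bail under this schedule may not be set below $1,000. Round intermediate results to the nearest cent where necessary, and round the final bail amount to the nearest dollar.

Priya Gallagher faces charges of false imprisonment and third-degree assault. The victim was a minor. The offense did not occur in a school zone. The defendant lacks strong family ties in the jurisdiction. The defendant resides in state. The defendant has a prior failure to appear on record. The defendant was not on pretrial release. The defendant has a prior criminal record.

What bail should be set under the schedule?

Base amounts from the schedule: false imprisonment $94,750; third-degree assault $32,050.
Stacking rule: sum of all bases. $94,750 + $32,050 = $126,800.
Offense involved a minor victim (+15%): $126,800 × 1.15 = $145,820.
Prior failure to appear (+35%): $145,820 × 1.35 = $196,857.
$196,857 is within the $200,000 maximum.
$196,857 is at or above the $1,000 minimum.

$196,857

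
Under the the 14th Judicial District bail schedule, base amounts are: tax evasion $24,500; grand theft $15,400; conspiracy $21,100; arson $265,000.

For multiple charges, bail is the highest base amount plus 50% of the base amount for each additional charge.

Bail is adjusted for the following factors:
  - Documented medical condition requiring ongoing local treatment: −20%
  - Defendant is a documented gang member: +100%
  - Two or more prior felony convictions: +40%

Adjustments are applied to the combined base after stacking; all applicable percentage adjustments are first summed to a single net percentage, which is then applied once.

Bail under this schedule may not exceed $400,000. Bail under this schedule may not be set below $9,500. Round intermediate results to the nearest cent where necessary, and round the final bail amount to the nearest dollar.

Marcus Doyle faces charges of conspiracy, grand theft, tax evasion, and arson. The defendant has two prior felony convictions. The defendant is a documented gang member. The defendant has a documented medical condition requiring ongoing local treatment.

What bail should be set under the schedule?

Base amounts from the schedule: conspiracy $21,100; grand theft $15,400; tax evasion $24,500; arson $265,000.
Stacking rule: highest base plus 50% of each additional charge. Highest is arson at $265,000. Additional: $21,100 × 50% = $10,550; $15,400 × 50% = $7,700; $24,500 × 50% = $12,250. Combined base = $265,000 + $30,500 = $295,500.
Net percentage adjustment: −20% +100% +40% = +120%. $295,500 × 2.2 = $650,100.
Result $650,100 exceeds the maximum of $400,000; bail is capped at $400,000.
$400,000 is at or above the $9,500 minimum.

$400,000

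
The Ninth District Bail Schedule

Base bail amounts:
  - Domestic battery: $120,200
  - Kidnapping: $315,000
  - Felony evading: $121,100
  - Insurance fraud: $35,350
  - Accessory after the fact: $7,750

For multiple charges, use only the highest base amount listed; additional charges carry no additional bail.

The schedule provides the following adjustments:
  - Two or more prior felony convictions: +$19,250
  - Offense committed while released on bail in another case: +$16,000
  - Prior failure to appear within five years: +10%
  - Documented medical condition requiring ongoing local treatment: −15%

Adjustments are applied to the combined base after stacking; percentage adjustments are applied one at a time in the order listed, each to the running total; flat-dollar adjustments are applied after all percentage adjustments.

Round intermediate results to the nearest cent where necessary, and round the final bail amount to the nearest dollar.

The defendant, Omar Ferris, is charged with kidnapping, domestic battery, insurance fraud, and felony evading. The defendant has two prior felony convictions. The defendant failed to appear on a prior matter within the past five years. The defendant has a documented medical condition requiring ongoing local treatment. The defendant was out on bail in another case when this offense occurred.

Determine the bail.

Base amounts from the schedule: kidnapping $315,000; domestic battery $120,200; insurance fraud $35,350; felony evading $121,100.
Stacking rule: use the highest base only. Highest is kidnapping at $315,000. Combined base = $315,000.
Prior failure to appear within five years (+10%): $315,000 × 1.1 = $346,500.
Documented medical condition requiring ongoing local treatment (−15%): $346,500 × 0.85 = $294,525.
Two or more prior felony convictions (+$19,250 flat): $294,525 + $19,250 = $313,775.
Offense committed while released on bail in another case (+$16,000 flat): $313,775 + $16,000 = $329,775.

$329,775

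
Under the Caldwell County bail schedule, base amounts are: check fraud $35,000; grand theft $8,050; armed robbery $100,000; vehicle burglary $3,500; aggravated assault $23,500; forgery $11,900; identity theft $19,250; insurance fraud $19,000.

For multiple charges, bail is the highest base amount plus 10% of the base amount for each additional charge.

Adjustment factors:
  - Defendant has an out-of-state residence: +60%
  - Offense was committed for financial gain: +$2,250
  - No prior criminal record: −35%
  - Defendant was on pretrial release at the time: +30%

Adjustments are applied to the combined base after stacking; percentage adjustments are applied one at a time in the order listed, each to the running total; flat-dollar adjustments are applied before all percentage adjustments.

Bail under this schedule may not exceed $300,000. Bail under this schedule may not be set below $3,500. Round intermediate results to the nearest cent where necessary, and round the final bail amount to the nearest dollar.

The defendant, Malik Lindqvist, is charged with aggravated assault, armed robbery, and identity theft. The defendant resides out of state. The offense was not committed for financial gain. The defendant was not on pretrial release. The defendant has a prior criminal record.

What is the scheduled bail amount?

Base amounts from the schedule: aggravated assault $23,500; armed robbery $100,000; identity theft $19,250.
Stacking rule: highest base plus 10% of each additional charge. Highest is armed robbery at $100,000. Additional: $23,500 × 10% = $2,350; $19,250 × 10% = $1,925. Combined base = $100,000 + $4,275 = $104,275.
Defendant has an out-of-state residence (+60%): $104,275 × 1.6 = $166,840.
$166,840 is within the $300,000 maximum.
$166,840 is at or above the $3,500 minimum.

$166,840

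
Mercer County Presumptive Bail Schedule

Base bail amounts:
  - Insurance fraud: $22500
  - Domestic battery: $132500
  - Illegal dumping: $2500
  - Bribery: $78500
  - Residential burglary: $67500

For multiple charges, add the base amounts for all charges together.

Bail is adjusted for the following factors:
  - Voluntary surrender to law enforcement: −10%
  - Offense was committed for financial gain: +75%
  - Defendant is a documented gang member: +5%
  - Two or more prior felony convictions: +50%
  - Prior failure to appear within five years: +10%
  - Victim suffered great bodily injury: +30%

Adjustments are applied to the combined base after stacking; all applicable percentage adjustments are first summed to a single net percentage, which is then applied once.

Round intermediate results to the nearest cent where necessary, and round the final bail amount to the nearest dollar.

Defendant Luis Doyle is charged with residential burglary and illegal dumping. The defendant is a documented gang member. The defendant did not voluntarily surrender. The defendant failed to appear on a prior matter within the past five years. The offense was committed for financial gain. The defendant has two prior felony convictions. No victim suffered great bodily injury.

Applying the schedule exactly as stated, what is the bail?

Base amounts from the schedule: residential burglary $67500; illegal dumping $2500.
Stacking rule: sum of all bases. $67500 + $2500 = $70000.
Net percentage adjustment: +75% +5% +50% +10% = +140%. $70000 × 2.4 = $168000.

$168000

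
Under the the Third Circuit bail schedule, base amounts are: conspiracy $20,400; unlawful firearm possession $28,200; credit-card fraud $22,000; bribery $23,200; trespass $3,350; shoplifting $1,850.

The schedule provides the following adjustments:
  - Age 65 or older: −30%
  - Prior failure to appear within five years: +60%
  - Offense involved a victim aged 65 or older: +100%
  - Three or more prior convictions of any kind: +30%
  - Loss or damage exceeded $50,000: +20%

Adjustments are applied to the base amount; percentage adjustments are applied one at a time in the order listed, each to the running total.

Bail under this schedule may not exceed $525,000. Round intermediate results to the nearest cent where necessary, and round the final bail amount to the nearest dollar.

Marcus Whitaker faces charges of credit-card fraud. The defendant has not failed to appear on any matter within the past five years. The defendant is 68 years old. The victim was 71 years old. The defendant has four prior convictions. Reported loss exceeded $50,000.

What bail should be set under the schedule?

$48,048

Base amounts from the schedule: credit-card fraud $22,000.
Single charge. Combined base = $22,000.
Age 65 or older (−30%): $22,000 × 0.7 = $15,400.
Offense involved a victim aged 65 or older (+100%): $15,400 × 2 = $30,800.
Three or more prior convictions of any kind (+30%): $30,800 × 1.3 = $40,040.
Loss or damage exceeded $50,000 (+20%): $40,040 × 1.2 = $48,048.
$48,048 is within the $525,000 maximum.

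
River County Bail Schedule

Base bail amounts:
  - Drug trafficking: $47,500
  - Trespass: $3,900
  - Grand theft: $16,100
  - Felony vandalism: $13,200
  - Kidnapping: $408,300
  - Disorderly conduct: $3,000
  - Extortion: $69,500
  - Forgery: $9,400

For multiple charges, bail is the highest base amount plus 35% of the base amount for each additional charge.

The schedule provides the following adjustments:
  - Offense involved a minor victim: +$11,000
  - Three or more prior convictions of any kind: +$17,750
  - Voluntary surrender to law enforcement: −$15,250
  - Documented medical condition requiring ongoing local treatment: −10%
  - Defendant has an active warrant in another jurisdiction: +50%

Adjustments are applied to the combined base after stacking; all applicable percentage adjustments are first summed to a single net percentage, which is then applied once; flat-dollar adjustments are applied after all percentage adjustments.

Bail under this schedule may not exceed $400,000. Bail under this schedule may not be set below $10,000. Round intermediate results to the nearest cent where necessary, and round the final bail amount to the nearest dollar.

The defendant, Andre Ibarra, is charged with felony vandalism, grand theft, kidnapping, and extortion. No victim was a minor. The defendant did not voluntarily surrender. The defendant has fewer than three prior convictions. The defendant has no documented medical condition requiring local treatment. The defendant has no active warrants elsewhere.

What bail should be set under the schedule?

Base amounts from the schedule: felony vandalism $13,200; grand theft $16,100; kidnapping $408,300; extortion $69,500.
Stacking rule: highest base plus 35% of each additional charge. Highest is kidnapping at $408,300. Additional: $13,200 × 35% = $4,620; $16,100 × 35% = $5,635; $69,500 × 35% = $24,325. Combined base = $408,300 + $34,580 = $442,880.
No adjustment factors apply to this defendant.
Result $442,880 exceeds the maximum of $400,000; bail is capped at $400,000.
$400,000 is at or above the $10,000 minimum.

$400,000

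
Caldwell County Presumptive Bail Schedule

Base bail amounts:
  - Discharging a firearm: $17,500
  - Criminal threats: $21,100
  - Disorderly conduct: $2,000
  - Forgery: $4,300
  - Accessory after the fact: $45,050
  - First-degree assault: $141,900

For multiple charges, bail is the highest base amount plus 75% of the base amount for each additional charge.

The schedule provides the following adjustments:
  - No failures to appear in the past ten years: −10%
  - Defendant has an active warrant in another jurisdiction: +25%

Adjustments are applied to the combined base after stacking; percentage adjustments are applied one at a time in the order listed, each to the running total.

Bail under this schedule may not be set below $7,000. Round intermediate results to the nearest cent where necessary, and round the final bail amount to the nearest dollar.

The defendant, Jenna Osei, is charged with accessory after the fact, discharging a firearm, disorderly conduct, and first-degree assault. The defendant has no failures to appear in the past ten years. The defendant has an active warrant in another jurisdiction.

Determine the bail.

Base amounts from the schedule: accessory after the fact $45,050; discharging a firearm $17,500; disorderly conduct $2,000; first-degree assault $141,900.
Stacking rule: highest base plus 75% of each additional charge. Highest is first-degree assault at $141,900. Additional: $45,050 × 75% = $33,787.50; $17,500 × 75% = $13,125; $2,000 × 75% = $1,500. Combined base = $141,900 + $48,412.50 = $190,312.50.
No failures to appear in the past ten years (−10%): $190,312.50 × 0.9 = $171,281.25.
Defendant has an active warrant in another jurisdiction (+25%): $171,281.25 × 1.25 = $214,101.56.
$214,101.56 is at or above the $7,000 minimum.
Rounded to the nearest dollar: $214,102.

$214,102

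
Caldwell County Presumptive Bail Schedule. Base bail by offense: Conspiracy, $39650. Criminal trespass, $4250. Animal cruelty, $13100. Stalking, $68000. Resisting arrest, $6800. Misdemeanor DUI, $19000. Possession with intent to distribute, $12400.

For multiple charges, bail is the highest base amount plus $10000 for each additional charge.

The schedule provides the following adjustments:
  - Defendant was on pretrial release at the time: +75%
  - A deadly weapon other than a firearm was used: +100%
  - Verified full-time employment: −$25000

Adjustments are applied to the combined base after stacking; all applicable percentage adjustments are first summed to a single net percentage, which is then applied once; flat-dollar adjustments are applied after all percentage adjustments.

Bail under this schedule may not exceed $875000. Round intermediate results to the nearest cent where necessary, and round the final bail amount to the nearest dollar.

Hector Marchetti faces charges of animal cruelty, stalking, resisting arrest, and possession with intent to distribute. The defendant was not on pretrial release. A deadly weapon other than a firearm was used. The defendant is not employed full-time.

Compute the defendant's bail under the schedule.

Base amounts from the schedule: animal cruelty $13100; stalking $68000; resisting arrest $6800; possession with intent to distribute $12400.
Stacking rule: highest base plus $10000 per additional charge. Highest is stalking at $68000; 3 additional charges → +$30000. Combined base = $98000.
A deadly weapon other than a firearm was used (+100%): $98000 × 2 = $196000.
$196000 is within the $875000 maximum.

$196000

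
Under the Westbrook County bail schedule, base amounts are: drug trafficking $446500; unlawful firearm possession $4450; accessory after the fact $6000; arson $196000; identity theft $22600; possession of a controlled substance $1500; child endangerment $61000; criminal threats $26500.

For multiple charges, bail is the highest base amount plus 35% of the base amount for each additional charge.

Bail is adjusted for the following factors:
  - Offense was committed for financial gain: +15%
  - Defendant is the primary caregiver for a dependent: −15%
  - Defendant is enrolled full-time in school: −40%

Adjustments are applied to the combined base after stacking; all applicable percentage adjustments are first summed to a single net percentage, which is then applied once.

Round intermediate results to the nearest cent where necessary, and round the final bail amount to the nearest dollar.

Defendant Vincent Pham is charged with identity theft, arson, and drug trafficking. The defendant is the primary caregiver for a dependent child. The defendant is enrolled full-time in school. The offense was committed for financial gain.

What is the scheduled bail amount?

$313806

Base amounts from the schedule: identity theft $22600; arson $196000; drug trafficking $446500.
Stacking rule: highest base plus 35% of each additional charge. Highest is drug trafficking at $446500. Additional: $22600 × 35% = $7910; $196000 × 35% = $68600. Combined base = $446500 + $76510 = $523010.
Net percentage adjustment: +15% −15% −40% = −40%. $523010 × 0.6 = $313806.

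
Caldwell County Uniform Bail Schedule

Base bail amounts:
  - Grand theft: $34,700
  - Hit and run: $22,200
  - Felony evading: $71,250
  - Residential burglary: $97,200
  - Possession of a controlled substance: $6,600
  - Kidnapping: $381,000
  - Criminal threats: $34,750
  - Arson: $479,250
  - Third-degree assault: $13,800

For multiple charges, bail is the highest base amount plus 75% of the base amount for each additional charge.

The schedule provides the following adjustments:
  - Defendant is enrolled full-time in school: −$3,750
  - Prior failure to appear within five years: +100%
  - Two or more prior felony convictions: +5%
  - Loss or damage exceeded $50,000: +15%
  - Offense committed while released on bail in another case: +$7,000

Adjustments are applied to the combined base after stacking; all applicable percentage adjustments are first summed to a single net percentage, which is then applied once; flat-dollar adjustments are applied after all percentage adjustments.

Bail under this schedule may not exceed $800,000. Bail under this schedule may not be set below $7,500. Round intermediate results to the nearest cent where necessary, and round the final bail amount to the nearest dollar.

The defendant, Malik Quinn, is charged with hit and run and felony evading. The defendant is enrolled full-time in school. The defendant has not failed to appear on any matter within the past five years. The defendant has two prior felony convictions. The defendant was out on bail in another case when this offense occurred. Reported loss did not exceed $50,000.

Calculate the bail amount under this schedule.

$95,545

Base amounts from the schedule: hit and run $22,200; felony evading $71,250.
Stacking rule: highest base plus 75% of each additional charge. Highest is felony evading at $71,250. Additional: $22,200 × 75% = $16,650. Combined base = $71,250 + $16,650 = $87,900.
Two or more prior felony convictions (+5%): $87,900 × 1.05 = $92,295.
Defendant is enrolled full-time in school (−$3,750 flat): $92,295 − $3,750 = $88,545.
Offense committed while released on bail in another case (+$7,000 flat): $88,545 + $7,000 = $95,545.
$95,545 is within the $800,000 maximum.
$95,545 is at or above the $7,500 minimum.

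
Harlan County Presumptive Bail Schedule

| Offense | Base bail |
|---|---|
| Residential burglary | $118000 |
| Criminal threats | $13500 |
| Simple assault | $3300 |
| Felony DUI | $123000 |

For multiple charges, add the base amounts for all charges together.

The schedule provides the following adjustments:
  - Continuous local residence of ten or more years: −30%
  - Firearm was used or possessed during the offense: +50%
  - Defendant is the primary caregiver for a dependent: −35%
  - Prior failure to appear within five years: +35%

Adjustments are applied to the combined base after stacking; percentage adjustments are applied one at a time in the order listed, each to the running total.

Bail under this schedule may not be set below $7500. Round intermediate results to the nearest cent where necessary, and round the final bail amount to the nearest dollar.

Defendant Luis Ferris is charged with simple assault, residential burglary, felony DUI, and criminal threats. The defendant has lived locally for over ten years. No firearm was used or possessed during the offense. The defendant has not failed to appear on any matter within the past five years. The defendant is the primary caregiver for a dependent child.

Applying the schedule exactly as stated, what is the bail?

$117299

Base amounts from the schedule: simple assault $3300; residential burglary $118000; felony DUI $123000; criminal threats $13500.
Stacking rule: sum of all bases. $3300 + $118000 + $123000 + $13500 = $257800.
Continuous local residence of ten or more years (−30%): $257800 × 0.7 = $180460.
Defendant is the primary caregiver for a dependent (−35%): $180460 × 0.65 = $117299.
$117299 is at or above the $7500 minimum.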